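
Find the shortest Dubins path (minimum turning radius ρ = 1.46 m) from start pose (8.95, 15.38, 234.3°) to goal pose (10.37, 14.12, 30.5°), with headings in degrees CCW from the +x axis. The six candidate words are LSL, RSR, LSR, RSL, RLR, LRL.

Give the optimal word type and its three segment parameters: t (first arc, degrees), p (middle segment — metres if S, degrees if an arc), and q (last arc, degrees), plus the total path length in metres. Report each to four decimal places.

RLR: t = 45.0841°, p = 251.1706°, q = 49.8865°, L = 8.8203 m

Let ψ = atan2(Δy, Δx) = atan2(-1.26, 1.42) = -41.5834° be the start→goal bearing.
Normalize: d = |goal − start| / ρ = 1.898420/1.46 = 1.300288, α = (θ_start − ψ) mod 360° = 275.8834° = 4.815074 rad, β = (θ_goal − ψ) mod 360° = 72.0834° = 1.258093 rad.
Common terms: sin α = -0.994733, cos α = 0.102505, sin β = 0.951505, cos β = 0.307632, cos(α−β) = -0.914960, d² = 1.690749. Work in radians in the unit-radius frame; every candidate has L = ρ·(t + p + q).
LSL: p² = 2 + d² − 2cos(α−β) + 2d(sin α − sin β) = 0.459329; p = √p² = 0.677738; φ = atan2(cos β − cos α, d + sin α − sin β) = 2.834105 rad; t = (φ − α) mod 2π = 4.302216 rad, q = (β − φ) mod 2π = 4.707173 rad → L = 1.46·(4.302216 + 0.677738 + 4.707173) = 1.46·9.687128 = 14.143206 m
RSR: p² = 2 + d² − 2cos(α−β) + 2d(sin β − sin α) = 10.582007; p = √p² = 3.253000; φ = atan2(cos α − cos β, d − sin α + sin β) = -0.063100 rad; t = (α − φ) mod 2π = 4.878174 rad, q = (φ − β) mod 2π = 4.961993 rad → L = 1.46·(4.878174 + 3.253000 + 4.961993) = 1.46·13.093166 = 19.116022 m
LSR: p² = d² − 2 + 2cos(α−β) + 2d(sin α + sin β) = -2.251586 < 0 → infeasible
RSL: p² = d² − 2 + 2cos(α−β) − 2d(sin α + sin β) = -2.026755 < 0 → infeasible
RLR: c = (6 − d² + 2cos(α−β) + 2d(sin α − sin β))/8 = -0.322751; p = 2π − arccos c = 4.383754 rad; φ = atan2(cos α − cos β, d − sin α + sin β) = -0.063100 rad; t = (α − φ + p/2) mod 2π = 0.786866 rad, q = (α − β − t + p) mod 2π = 0.870685 rad → L = 1.46·(0.786866 + 4.383754 + 0.870685) = 1.46·6.041305 = 8.820305 m
LRL: c = (6 − d² + 2cos(α−β) − 2d(sin α − sin β))/8 = 0.942584; p = 2π − arccos c = 5.942674 rad; φ = atan2(cos β − cos α, d + sin α − sin β) = 2.834105 rad; t = (φ − α + p/2) mod 2π = 0.990368 rad, q = (β − α − t + p) mod 2π = 1.395325 rad → L = 1.46·(0.990368 + 5.942674 + 1.395325) = 1.46·8.328366 = 12.159415 m
Shortest: RLR with L = 8.820305 m ≈ 8.8203 m
Convert RLR to answer units (arcs ×180/π): t = 0.786866·180/π = 45.0841°, p = 4.383754·180/π = 251.1706°, q = 0.870685·180/π = 49.8865°, L = 8.8203 m.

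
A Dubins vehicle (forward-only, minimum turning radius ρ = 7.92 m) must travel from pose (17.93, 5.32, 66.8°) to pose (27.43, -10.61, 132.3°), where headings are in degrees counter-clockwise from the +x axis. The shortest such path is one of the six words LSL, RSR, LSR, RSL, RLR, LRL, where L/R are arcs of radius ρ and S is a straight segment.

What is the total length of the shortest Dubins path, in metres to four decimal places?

Let ψ = atan2(Δy, Δx) = atan2(-15.93, 9.50) = -59.1899° be the start→goal bearing.
Normalize: d = |goal − start| / ρ = 18.547639/7.92 = 2.341874, α = (θ_start − ψ) mod 360° = 125.9899° = 2.198938 rad, β = (θ_goal − ψ) mod 360° = 191.4899° = 3.342129 rad.
Common terms: sin α = 0.809121, cos α = -0.587642, sin β = -0.199195, cos β = -0.979960, cos(α−β) = 0.414693, d² = 5.484372. Work in radians in the unit-radius frame; every candidate has L = ρ·(t + p + q).
LSL: p² = 2 + d² − 2cos(α−β) + 2d(sin α − sin β) = 11.377681; p = √p² = 3.373082; φ = atan2(cos β − cos α, d + sin α − sin β) = -0.116572 rad; t = (φ − α) mod 2π = 3.967675 rad, q = (β − φ) mod 2π = 3.458701 rad → L = 7.92·(3.967675 + 3.373082 + 3.458701) = 7.92·10.799458 = 85.531706 m
RSR: p² = 2 + d² − 2cos(α−β) + 2d(sin β − sin α) = 1.932290; p = √p² = 1.390068; φ = atan2(cos α − cos β, d − sin α + sin β) = 0.286117 rad; t = (α − φ) mod 2π = 1.912821 rad, q = (φ − β) mod 2π = 3.227173 rad → L = 7.92·(1.912821 + 1.390068 + 3.227173) = 7.92·6.530063 = 51.718098 m
LSR: p² = d² − 2 + 2cos(α−β) + 2d(sin α + sin β) = 7.170497; p = √p² = 2.677778; φ = atan2(−cos α − cos β, d + sin α + sin β) − atan2(−2, p) = 1.129697 rad; t = (φ − α) mod 2π = 5.213944 rad, q = (φ − β) mod 2π = 4.070754 rad → L = 7.92·(5.213944 + 2.677778 + 4.070754) = 7.92·11.962476 = 94.742813 m
RSL: p² = d² − 2 + 2cos(α−β) − 2d(sin α + sin β) = 1.457019; p = √p² = 1.207071; φ = atan2(cos α + cos β, d − sin α − sin β) − atan2(2, p) = -1.763412 rad; t = (α − φ) mod 2π = 3.962351 rad, q = (β − φ) mod 2π = 5.105541 rad → L = 7.92·(3.962351 + 1.207071 + 5.105541) = 7.92·10.274962 = 81.377701 m
RLR: c = (6 − d² + 2cos(α−β) + 2d(sin α − sin β))/8 = 0.758464; p = 2π − arccos c = 5.573342 rad; φ = atan2(cos α − cos β, d − sin α + sin β) = 0.286117 rad; t = (α − φ + p/2) mod 2π = 4.699492 rad, q = (α − β − t + p) mod 2π = 6.013844 rad → L = 7.92·(4.699492 + 5.573342 + 6.013844) = 7.92·16.286678 = 128.990489 m
LRL: c = (6 − d² + 2cos(α−β) − 2d(sin α − sin β))/8 = -0.422210; p = 2π − arccos c = 4.276507 rad; φ = atan2(cos β − cos α, d + sin α − sin β) = -0.116572 rad; t = (φ − α + p/2) mod 2π = 6.105928 rad, q = (β − α − t + p) mod 2π = 5.596955 rad → L = 7.92·(6.105928 + 4.276507 + 5.596955) = 7.92·15.979390 = 126.556768 m
Shortest: RSR with L = 51.718098 m ≈ 51.7181 m

51.7181 m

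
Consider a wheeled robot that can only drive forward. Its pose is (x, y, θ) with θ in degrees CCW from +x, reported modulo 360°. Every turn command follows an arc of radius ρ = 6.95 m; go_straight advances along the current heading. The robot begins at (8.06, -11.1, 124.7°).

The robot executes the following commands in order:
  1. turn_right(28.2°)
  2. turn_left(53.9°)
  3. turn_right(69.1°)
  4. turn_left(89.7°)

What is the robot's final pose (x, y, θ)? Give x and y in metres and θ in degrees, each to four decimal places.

set_pose: (x, y, θ) = (8.0600, -11.1000, 124.7000°), ρ = 6.95
turn_right(28.2°): centre at ρ to the right, rotate −28.2° → (6.8686, -7.9303, 96.5000°)
turn_left(53.9°): centre at ρ to the left, rotate +53.9° → (3.3961, -2.6740, 150.4000°)
turn_right(69.1°): centre at ρ to the right, rotate −69.1° → (-0.0410, 4.4202, 81.3000°)
turn_left(89.7°): centre at ρ to the left, rotate +89.7° → (-5.8238, 12.3359, 171.0000°)

(-5.8238, 12.3359, 171.0000°)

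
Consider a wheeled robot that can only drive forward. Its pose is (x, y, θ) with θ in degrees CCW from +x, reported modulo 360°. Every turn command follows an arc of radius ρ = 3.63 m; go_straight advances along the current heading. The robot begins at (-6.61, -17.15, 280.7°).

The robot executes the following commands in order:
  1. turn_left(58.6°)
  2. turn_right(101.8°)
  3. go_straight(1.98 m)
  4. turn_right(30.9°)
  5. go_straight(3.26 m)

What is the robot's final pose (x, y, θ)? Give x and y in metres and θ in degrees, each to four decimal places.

set_pose: (x, y, θ) = (-6.6100, -17.1500, 280.7000°), ρ = 3.63
turn_left(58.6°): centre at ρ to the left, rotate +58.6° → (-4.3262, -19.8717, 339.3000°)
turn_right(101.8°): centre at ρ to the right, rotate −101.8° → (-2.5478, -25.2178, 237.5000°)
go_straight(1.98): x += 1.98·cos θ, y += 1.98·sin θ → (-3.6117, -26.8877, 237.5000°)
turn_right(30.9°): centre at ρ to the right, rotate −30.9° → (-5.0478, -28.1830, 206.6000°)
go_straight(3.26): x += 3.26·cos θ, y += 3.26·sin θ → (-7.9628, -29.6427, 206.6000°)

(-7.9628, -29.6427, 206.6000°)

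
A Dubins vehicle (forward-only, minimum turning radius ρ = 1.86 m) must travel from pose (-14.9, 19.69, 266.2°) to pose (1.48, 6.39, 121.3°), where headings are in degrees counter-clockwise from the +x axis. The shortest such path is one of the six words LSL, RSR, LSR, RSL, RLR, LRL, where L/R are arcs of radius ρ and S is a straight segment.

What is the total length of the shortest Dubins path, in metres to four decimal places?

Let ψ = atan2(Δy, Δx) = atan2(-13.30, 16.38) = -39.0754° be the start→goal bearing.
Normalize: d = |goal − start| / ρ = 21.099630/1.86 = 11.343887, α = (θ_start − ψ) mod 360° = 305.2754° = 5.328061 rad, β = (θ_goal − ψ) mod 360° = 160.3754° = 2.799079 rad.
Common terms: sin α = -0.816385, cos α = 0.577507, sin β = 0.335856, cos β = -0.941913, cos(α−β) = -0.818150, d² = 128.683778. Work in radians in the unit-radius frame; every candidate has L = ρ·(t + p + q).
LSL: p² = 2 + d² − 2cos(α−β) + 2d(sin α − sin β) = 106.178290; p = √p² = 10.304285; φ = atan2(cos β − cos α, d + sin α − sin β) = -0.147995 rad; t = (φ − α) mod 2π = 0.807129 rad, q = (β − φ) mod 2π = 2.947074 rad → L = 1.86·(0.807129 + 10.304285 + 2.947074) = 1.86·14.058488 = 26.148788 m
RSR: p² = 2 + d² − 2cos(α−β) + 2d(sin β − sin α) = 158.461865; p = √p² = 12.588164; φ = atan2(cos α − cos β, d − sin α + sin β) = 0.120997 rad; t = (α − φ) mod 2π = 5.207064 rad, q = (φ − β) mod 2π = 3.605104 rad → L = 1.86·(5.207064 + 12.588164 + 3.605104) = 1.86·21.400331 = 39.804616 m
LSR: p² = d² − 2 + 2cos(α−β) + 2d(sin α + sin β) = 114.145329; p = √p² = 10.683882; φ = atan2(−cos α − cos β, d + sin α + sin β) − atan2(−2, p) = 0.218588 rad; t = (φ − α) mod 2π = 1.173712 rad, q = (φ − β) mod 2π = 3.702694 rad → L = 1.86·(1.173712 + 10.683882 + 3.702694) = 1.86·15.560288 = 28.942136 m
RSL: p² = d² − 2 + 2cos(α−β) − 2d(sin α + sin β) = 135.949629; p = √p² = 11.659744; φ = atan2(cos α + cos β, d − sin α − sin β) − atan2(2, p) = -0.200685 rad; t = (α − φ) mod 2π = 5.528747 rad, q = (β − φ) mod 2π = 2.999765 rad → L = 1.86·(5.528747 + 11.659744 + 2.999765) = 1.86·20.188255 = 37.550155 m
RLR: c = (6 − d² + 2cos(α−β) + 2d(sin α − sin β))/8 = -18.807733, |c| > 1 → infeasible
LRL: c = (6 − d² + 2cos(α−β) − 2d(sin α − sin β))/8 = -12.272286, |c| > 1 → infeasible
Shortest: LSL with L = 26.148788 m ≈ 26.1488 m

26.1488 m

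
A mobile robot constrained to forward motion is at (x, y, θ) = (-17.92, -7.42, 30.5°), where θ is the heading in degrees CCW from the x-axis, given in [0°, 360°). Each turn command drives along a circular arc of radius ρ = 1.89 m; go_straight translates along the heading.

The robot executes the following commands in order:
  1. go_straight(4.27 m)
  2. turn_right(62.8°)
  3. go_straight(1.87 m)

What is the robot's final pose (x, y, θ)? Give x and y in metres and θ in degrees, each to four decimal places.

(-10.6910, -6.2830, 327.7000°)

set_pose: (x, y, θ) = (-17.9200, -7.4200, 30.5000°), ρ = 1.89
go_straight(4.27): x += 4.27·cos θ, y += 4.27·sin θ → (-14.2408, -5.2528, 30.5000°)
turn_right(62.8°): centre at ρ to the right, rotate −62.8° → (-12.2717, -5.2837, -32.3000° ≡ 327.7000°)
go_straight(1.87): x += 1.87·cos θ, y += 1.87·sin θ → (-10.6910, -6.2830, 327.7000°)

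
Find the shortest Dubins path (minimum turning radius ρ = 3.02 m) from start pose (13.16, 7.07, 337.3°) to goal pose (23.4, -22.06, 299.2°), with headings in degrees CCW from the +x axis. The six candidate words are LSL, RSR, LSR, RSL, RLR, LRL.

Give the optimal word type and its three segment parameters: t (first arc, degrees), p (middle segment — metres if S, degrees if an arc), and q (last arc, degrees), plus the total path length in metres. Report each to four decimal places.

Let ψ = atan2(Δy, Δx) = atan2(-29.13, 10.24) = -70.6320° be the start→goal bearing.
Normalize: d = |goal − start| / ρ = 30.877411/3.02 = 10.224308, α = (θ_start − ψ) mod 360° = 47.9320° = 0.836571 rad, β = (θ_goal − ψ) mod 360° = 9.8320° = 0.171601 rad.
Common terms: sin α = 0.742350, cos α = 0.670012, sin β = 0.170760, cos β = 0.985313, cos(α−β) = 0.786935, d² = 104.536479. Work in radians in the unit-radius frame; every candidate has L = ρ·(t + p + q).
LSL: p² = 2 + d² − 2cos(α−β) + 2d(sin α − sin β) = 116.650838; p = √p² = 10.800502; φ = atan2(cos β − cos α, d + sin α − sin β) = 0.029197 rad; t = (φ − α) mod 2π = 5.475811 rad, q = (β − φ) mod 2π = 0.142404 rad → L = 3.02·(5.475811 + 10.800502 + 0.142404) = 3.02·16.418717 = 49.584524 m
RSR: p² = 2 + d² − 2cos(α−β) + 2d(sin β − sin α) = 93.274379; p = √p² = 9.657866; φ = atan2(cos α − cos β, d − sin α + sin β) = -0.032653 rad; t = (α − φ) mod 2π = 0.869224 rad, q = (φ − β) mod 2π = 6.078931 rad → L = 3.02·(0.869224 + 9.657866 + 6.078931) = 3.02·16.606022 = 50.150186 m
LSR: p² = d² − 2 + 2cos(α−β) + 2d(sin α + sin β) = 122.782194; p = √p² = 11.080713; φ = atan2(−cos α − cos β, d + sin α + sin β) − atan2(−2, p) = 0.031024 rad; t = (φ − α) mod 2π = 5.477638 rad, q = (φ − β) mod 2π = 6.142608 rad → L = 3.02·(5.477638 + 11.080713 + 6.142608) = 3.02·22.700959 = 68.556896 m
RSL: p² = d² − 2 + 2cos(α−β) − 2d(sin α + sin β) = 85.438503; p = √p² = 9.243295; φ = atan2(cos α + cos β, d − sin α − sin β) − atan2(2, p) = -0.037149 rad; t = (α − φ) mod 2π = 0.873720 rad, q = (β − φ) mod 2π = 0.208750 rad → L = 3.02·(0.873720 + 9.243295 + 0.208750) = 3.02·10.325765 = 31.183809 m
RLR: c = (6 − d² + 2cos(α−β) + 2d(sin α − sin β))/8 = -10.659297, |c| > 1 → infeasible
LRL: c = (6 − d² + 2cos(α−β) − 2d(sin α − sin β))/8 = -13.581355, |c| > 1 → infeasible
Shortest: RSL with L = 31.183809 m ≈ 31.1838 m
Convert RSL to answer units (arcs ×180/π): t = 0.873720·180/π = 50.0605°, p = ρ·p = 3.02·9.243295 = 27.9148 m, q = 0.208750·180/π = 11.9605°, L = 31.1838 m.

RSL: t = 50.0605°, p = 27.9148 m, q = 11.9605°, L = 31.1838 m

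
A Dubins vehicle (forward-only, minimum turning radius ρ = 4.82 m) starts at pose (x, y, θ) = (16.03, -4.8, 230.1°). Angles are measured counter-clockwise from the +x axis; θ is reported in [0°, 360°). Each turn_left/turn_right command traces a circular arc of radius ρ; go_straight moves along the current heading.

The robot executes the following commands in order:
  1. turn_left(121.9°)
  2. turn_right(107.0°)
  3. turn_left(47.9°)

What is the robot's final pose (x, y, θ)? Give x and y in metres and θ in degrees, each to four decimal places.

(22.6828, -23.3876, 292.9000°)

set_pose: (x, y, θ) = (16.0300, -4.8000, 230.1000°), ρ = 4.82
turn_left(121.9°): centre at ρ to the left, rotate +121.9° → (19.0569, -12.6649, 352.0000°)
turn_right(107.0°): centre at ρ to the right, rotate −107.0° → (22.7545, -19.4750, 245.0000°)
turn_left(47.9°): centre at ρ to the left, rotate +47.9° → (22.6828, -23.3876, 292.9000°)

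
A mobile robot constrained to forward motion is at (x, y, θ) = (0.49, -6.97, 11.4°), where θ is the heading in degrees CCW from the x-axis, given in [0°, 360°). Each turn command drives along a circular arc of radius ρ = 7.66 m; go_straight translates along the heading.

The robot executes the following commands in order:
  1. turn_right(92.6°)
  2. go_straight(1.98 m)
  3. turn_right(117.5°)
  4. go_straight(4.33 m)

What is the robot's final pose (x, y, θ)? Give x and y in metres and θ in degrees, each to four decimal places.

(-4.2503, -22.3029, 161.3000°)

set_pose: (x, y, θ) = (0.4900, -6.9700, 11.4000°), ρ = 7.66
turn_right(92.6°): centre at ρ to the right, rotate −92.6° → (9.5739, -13.3070, -81.2000° ≡ 278.8000°)
go_straight(1.98): x += 1.98·cos θ, y += 1.98·sin θ → (9.8768, -15.2637, 278.8000°)
turn_right(117.5°): centre at ρ to the right, rotate −117.5° → (-0.1489, -23.6912, 161.3000°)
go_straight(4.33): x += 4.33·cos θ, y += 4.33·sin θ → (-4.2503, -22.3029, 161.3000°)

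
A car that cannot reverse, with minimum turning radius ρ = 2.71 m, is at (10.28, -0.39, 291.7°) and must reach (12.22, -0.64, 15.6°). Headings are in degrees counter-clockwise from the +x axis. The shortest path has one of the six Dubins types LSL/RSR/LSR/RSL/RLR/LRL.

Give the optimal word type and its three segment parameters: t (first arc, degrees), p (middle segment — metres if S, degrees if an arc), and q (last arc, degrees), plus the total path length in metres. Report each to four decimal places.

LRL: t = 12.1816°, p = 339.9747°, q = 51.6931°, L = 19.1014 m

Let ψ = atan2(Δy, Δx) = atan2(-0.25, 1.94) = -7.3430° be the start→goal bearing.
Normalize: d = |goal − start| / ρ = 1.956042/2.71 = 0.721787, α = (θ_start − ψ) mod 360° = 299.0430° = 5.219285 rad, β = (θ_goal − ψ) mod 360° = 22.9430° = 0.400431 rad.
Common terms: sin α = -0.874256, cos α = 0.485466, sin β = 0.389815, cos β = 0.920893, cos(α−β) = 0.106264, d² = 0.520976. Work in radians in the unit-radius frame; every candidate has L = ρ·(t + p + q).
LSL: p² = 2 + d² − 2cos(α−β) + 2d(sin α − sin β) = 0.483669; p = √p² = 0.695463; φ = atan2(cos β − cos α, d + sin α − sin β) = 2.465056 rad; t = (φ − α) mod 2π = 3.528956 rad, q = (β − φ) mod 2π = 4.218561 rad → L = 2.71·(3.528956 + 0.695463 + 4.218561) = 2.71·8.442980 = 22.880475 m
RSR: p² = 2 + d² − 2cos(α−β) + 2d(sin β − sin α) = 4.133227; p = √p² = 2.033034; φ = atan2(cos α − cos β, d − sin α + sin β) = -0.215848 rad; t = (α − φ) mod 2π = 5.435133 rad, q = (φ − β) mod 2π = 5.666906 rad → L = 2.71·(5.435133 + 2.033034 + 5.666906) = 2.71·13.135073 = 35.596049 m
LSR: p² = d² − 2 + 2cos(α−β) + 2d(sin α + sin β) = -1.965821 < 0 → infeasible
RSL: p² = d² − 2 + 2cos(α−β) − 2d(sin α + sin β) = -0.567171 < 0 → infeasible
RLR: c = (6 − d² + 2cos(α−β) + 2d(sin α − sin β))/8 = 0.483347; p = 2π − arccos c = 5.216863 rad; φ = atan2(cos α − cos β, d − sin α + sin β) = -0.215848 rad; t = (α − φ + p/2) mod 2π = 1.760379 rad, q = (α − β − t + p) mod 2π = 1.992152 rad → L = 2.71·(1.760379 + 5.216863 + 1.992152) = 2.71·8.969394 = 24.307057 m
LRL: c = (6 − d² + 2cos(α−β) − 2d(sin α − sin β))/8 = 0.939541; p = 2π − arccos c = 5.933678 rad; φ = atan2(cos β − cos α, d + sin α − sin β) = 2.465056 rad; t = (φ − α + p/2) mod 2π = 0.212609 rad, q = (β − α − t + p) mod 2π = 0.902214 rad → L = 2.71·(0.212609 + 5.933678 + 0.902214) = 2.71·7.048501 = 19.101438 m
Shortest: LRL with L = 19.101438 m ≈ 19.1014 m
Convert LRL to answer units (arcs ×180/π): t = 0.212609·180/π = 12.1816°, p = 5.933678·180/π = 339.9747°, q = 0.902214·180/π = 51.6931°, L = 19.1014 m.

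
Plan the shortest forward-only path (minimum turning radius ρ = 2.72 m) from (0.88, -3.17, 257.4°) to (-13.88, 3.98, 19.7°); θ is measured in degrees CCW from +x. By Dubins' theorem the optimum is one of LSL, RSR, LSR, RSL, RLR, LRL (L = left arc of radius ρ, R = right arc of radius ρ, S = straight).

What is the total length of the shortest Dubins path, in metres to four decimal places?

Let ψ = atan2(Δy, Δx) = atan2(7.15, -14.76) = 154.1536° be the start→goal bearing.
Normalize: d = |goal − start| / ρ = 16.400613/2.72 = 6.029637, α = (θ_start − ψ) mod 360° = 103.2464° = 1.801989 rad, β = (θ_goal − ψ) mod 360° = 225.5464° = 3.936526 rad.
Common terms: sin α = 0.973394, cos α = -0.229138, sin β = -0.713817, cos β = -0.700332, cos(α−β) = -0.534352, d² = 36.356523. Work in radians in the unit-radius frame; every candidate has L = ρ·(t + p + q).
LSL: p² = 2 + d² − 2cos(α−β) + 2d(sin α − sin β) = 59.771769; p = √p² = 7.731220; φ = atan2(cos β − cos α, d + sin α − sin β) = -0.060985 rad; t = (φ − α) mod 2π = 4.420212 rad, q = (β − φ) mod 2π = 3.997511 rad → L = 2.72·(4.420212 + 7.731220 + 3.997511) = 2.72·16.148943 = 43.925126 m
RSR: p² = 2 + d² − 2cos(α−β) + 2d(sin β − sin α) = 19.078687; p = √p² = 4.367916; φ = atan2(cos α − cos β, d − sin α + sin β) = 0.108086 rad; t = (α − φ) mod 2π = 1.693902 rad, q = (φ − β) mod 2π = 2.454745 rad → L = 2.72·(1.693902 + 4.367916 + 2.454745) = 2.72·8.516563 = 23.165052 m
LSR: p² = d² − 2 + 2cos(α−β) + 2d(sin α + sin β) = 36.418124; p = √p² = 6.034743; φ = atan2(−cos α − cos β, d + sin α + sin β) − atan2(−2, p) = 0.466748 rad; t = (φ − α) mod 2π = 4.947945 rad, q = (φ − β) mod 2π = 2.813407 rad → L = 2.72·(4.947945 + 6.034743 + 2.813407) = 2.72·13.796095 = 37.525379 m
RSL: p² = d² − 2 + 2cos(α−β) − 2d(sin α + sin β) = 30.157513; p = √p² = 5.491586; φ = atan2(cos α + cos β, d − sin α − sin β) − atan2(2, p) = -0.508976 rad; t = (α − φ) mod 2π = 2.310965 rad, q = (β − φ) mod 2π = 4.445503 rad → L = 2.72·(2.310965 + 5.491586 + 4.445503) = 2.72·12.248053 = 33.314704 m
RLR: c = (6 − d² + 2cos(α−β) + 2d(sin α − sin β))/8 = -1.384836, |c| > 1 → infeasible
LRL: c = (6 − d² + 2cos(α−β) − 2d(sin α − sin β))/8 = -6.471471, |c| > 1 → infeasible
Shortest: RSR with L = 23.165052 m ≈ 23.1651 m

23.1651 m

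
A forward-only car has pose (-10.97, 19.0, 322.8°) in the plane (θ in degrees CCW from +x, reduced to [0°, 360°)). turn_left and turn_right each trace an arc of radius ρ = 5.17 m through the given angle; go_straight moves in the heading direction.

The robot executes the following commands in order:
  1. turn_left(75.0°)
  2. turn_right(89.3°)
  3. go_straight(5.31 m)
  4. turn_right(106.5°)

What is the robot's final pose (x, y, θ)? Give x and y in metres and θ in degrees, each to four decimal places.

set_pose: (x, y, θ) = (-10.9700, 19.0000, 322.8000°), ρ = 5.17
turn_left(75.0°): centre at ρ to the left, rotate +75.0° → (-4.6755, 19.0330, 397.8000° ≡ 37.8000°)
turn_right(89.3°): centre at ρ to the right, rotate −89.3° → (2.5393, 18.1663, -51.5000° ≡ 308.5000°)
go_straight(5.31): x += 5.31·cos θ, y += 5.31·sin θ → (5.8449, 14.0106, 308.5000°)
turn_right(106.5°): centre at ρ to the right, rotate −106.5° → (3.7355, 5.9987, 202.0000°)

(3.7355, 5.9987, 202.0000°)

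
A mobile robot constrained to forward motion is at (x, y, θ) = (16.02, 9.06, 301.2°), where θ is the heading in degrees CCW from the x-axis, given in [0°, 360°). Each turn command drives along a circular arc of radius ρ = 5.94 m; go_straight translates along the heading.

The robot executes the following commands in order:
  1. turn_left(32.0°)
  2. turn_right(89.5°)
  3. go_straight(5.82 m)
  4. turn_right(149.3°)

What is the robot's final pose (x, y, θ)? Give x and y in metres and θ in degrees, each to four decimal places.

set_pose: (x, y, θ) = (16.0200, 9.0600, 301.2000°), ρ = 5.94
turn_left(32.0°): centre at ρ to the left, rotate +32.0° → (18.4227, 6.8351, 333.2000°)
turn_right(89.5°): centre at ρ to the right, rotate −89.5° → (21.0696, -1.0987, 243.7000°)
go_straight(5.82): x += 5.82·cos θ, y += 5.82·sin θ → (18.4909, -6.3162, 243.7000°)
turn_right(149.3°): centre at ρ to the right, rotate −149.3° → (7.2433, -4.1401, 94.4000°)

(7.2433, -4.1401, 94.4000°)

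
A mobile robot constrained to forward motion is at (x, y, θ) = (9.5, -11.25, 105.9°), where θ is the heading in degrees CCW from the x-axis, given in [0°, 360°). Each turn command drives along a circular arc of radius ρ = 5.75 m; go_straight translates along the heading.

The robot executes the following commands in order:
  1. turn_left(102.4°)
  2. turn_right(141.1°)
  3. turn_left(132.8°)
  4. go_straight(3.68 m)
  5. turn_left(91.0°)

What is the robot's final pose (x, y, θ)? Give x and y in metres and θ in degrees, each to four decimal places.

(-20.9096, -1.5626, 291.0000°)

set_pose: (x, y, θ) = (9.5000, -11.2500, 105.9000°), ρ = 5.75
turn_left(102.4°): centre at ρ to the left, rotate +102.4° → (1.2440, -7.7625, 208.3000°)
turn_right(141.1°): centre at ρ to the right, rotate −141.1° → (-6.7827, -0.4716, 67.2000°)
turn_left(132.8°): centre at ρ to the left, rotate +132.8° → (-14.0501, 7.1599, 200.0000°)
go_straight(3.68): x += 3.68·cos θ, y += 3.68·sin θ → (-17.5081, 5.9013, 200.0000°)
turn_left(91.0°): centre at ρ to the left, rotate +91.0° → (-20.9096, -1.5626, 291.0000°)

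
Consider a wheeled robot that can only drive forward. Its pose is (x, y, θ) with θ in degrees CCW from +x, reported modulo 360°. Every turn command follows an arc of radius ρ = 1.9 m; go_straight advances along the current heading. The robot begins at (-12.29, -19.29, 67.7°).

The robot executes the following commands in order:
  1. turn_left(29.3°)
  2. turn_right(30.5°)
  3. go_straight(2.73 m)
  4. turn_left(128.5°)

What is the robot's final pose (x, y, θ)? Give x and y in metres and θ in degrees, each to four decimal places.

(-13.1642, -12.2519, 195.0000°)

set_pose: (x, y, θ) = (-12.2900, -19.2900, 67.7000°), ρ = 1.9
turn_left(29.3°): centre at ρ to the left, rotate +29.3° → (-12.1621, -18.3375, 97.0000°)
turn_right(30.5°): centre at ρ to the right, rotate −30.5° → (-12.0186, -17.3483, 66.5000°)
go_straight(2.73): x += 2.73·cos θ, y += 2.73·sin θ → (-10.9301, -14.8447, 66.5000°)
turn_left(128.5°): centre at ρ to the left, rotate +128.5° → (-13.1642, -12.2519, 195.0000°)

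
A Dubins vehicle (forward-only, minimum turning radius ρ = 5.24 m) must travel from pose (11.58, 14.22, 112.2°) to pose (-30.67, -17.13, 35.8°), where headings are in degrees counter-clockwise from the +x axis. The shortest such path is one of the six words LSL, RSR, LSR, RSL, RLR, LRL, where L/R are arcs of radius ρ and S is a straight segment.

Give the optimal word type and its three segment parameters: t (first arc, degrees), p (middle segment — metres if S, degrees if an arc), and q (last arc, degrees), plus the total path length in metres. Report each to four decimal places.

Let ψ = atan2(Δy, Δx) = atan2(-31.35, -42.25) = -143.4241° be the start→goal bearing.
Normalize: d = |goal − start| / ρ = 52.610693/5.24 = 10.040209, α = (θ_start − ψ) mod 360° = 255.6241° = 4.461483 rad, β = (θ_goal − ψ) mod 360° = 179.2241° = 3.128051 rad.
Common terms: sin α = -0.968688, cos α = -0.248282, sin β = 0.013541, cos β = -0.999908, cos(α−β) = 0.235142, d² = 100.805788. Work in radians in the unit-radius frame; every candidate has L = ρ·(t + p + q).
LSL: p² = 2 + d² − 2cos(α−β) + 2d(sin α − sin β) = 82.611943; p = √p² = 9.089111; φ = atan2(cos β − cos α, d + sin α − sin β) = -0.082790 rad; t = (φ − α) mod 2π = 1.738912 rad, q = (β − φ) mod 2π = 3.210841 rad → L = 5.24·(1.738912 + 9.089111 + 3.210841) = 5.24·14.038865 = 73.563652 m
RSR: p² = 2 + d² − 2cos(α−β) + 2d(sin β − sin α) = 122.059065; p = √p² = 11.048034; φ = atan2(cos α − cos β, d − sin α + sin β) = 0.068085 rad; t = (α − φ) mod 2π = 4.393398 rad, q = (φ − β) mod 2π = 3.223219 rad → L = 5.24·(4.393398 + 11.048034 + 3.223219) = 5.24·18.664651 = 97.802773 m
LSR: p² = d² − 2 + 2cos(α−β) + 2d(sin α + sin β) = 80.096319; p = √p² = 8.949655; φ = atan2(−cos α − cos β, d + sin α + sin β) − atan2(−2, p) = 0.356394 rad; t = (φ − α) mod 2π = 2.178097 rad, q = (φ − β) mod 2π = 3.511528 rad → L = 5.24·(2.178097 + 8.949655 + 3.511528) = 5.24·14.639280 = 76.709825 m
RSL: p² = d² − 2 + 2cos(α−β) − 2d(sin α + sin β) = 118.455825; p = √p² = 10.883741; φ = atan2(cos α + cos β, d − sin α − sin β) − atan2(2, p) = -0.294769 rad; t = (α − φ) mod 2π = 4.756252 rad, q = (β − φ) mod 2π = 3.422820 rad → L = 5.24·(4.756252 + 10.883741 + 3.422820) = 5.24·19.062813 = 99.889141 m
RLR: c = (6 − d² + 2cos(α−β) + 2d(sin α − sin β))/8 = -14.257383, |c| > 1 → infeasible
LRL: c = (6 − d² + 2cos(α−β) − 2d(sin α − sin β))/8 = -9.326493, |c| > 1 → infeasible
Shortest: LSL with L = 73.563652 m ≈ 73.5637 m
Convert LSL to answer units (arcs ×180/π): t = 1.738912·180/π = 99.6323°, p = ρ·p = 5.24·9.089111 = 47.6269 m, q = 3.210841·180/π = 183.9677°, L = 73.5637 m.

LSL: t = 99.6323°, p = 47.6269 m, q = 183.9677°, L = 73.5637 m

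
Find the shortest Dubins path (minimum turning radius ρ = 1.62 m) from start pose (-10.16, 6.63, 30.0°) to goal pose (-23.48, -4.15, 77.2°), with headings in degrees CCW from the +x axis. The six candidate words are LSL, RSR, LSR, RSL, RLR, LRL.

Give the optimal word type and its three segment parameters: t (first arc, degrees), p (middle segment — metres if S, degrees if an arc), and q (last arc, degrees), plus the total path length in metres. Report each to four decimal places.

Let ψ = atan2(Δy, Δx) = atan2(-10.78, -13.32) = -141.0164° be the start→goal bearing.
Normalize: d = |goal − start| / ρ = 17.135659/1.62 = 10.577567, α = (θ_start − ψ) mod 360° = 171.0164° = 2.984800 rad, β = (θ_goal − ψ) mod 360° = 218.2164° = 3.808595 rad.
Common terms: sin α = 0.156151, cos α = -0.987733, sin β = -0.618634, cos β = -0.785680, cos(α−β) = 0.679441, d² = 111.884926. Work in radians in the unit-radius frame; every candidate has L = ρ·(t + p + q).
LSL: p² = 2 + d² − 2cos(α−β) + 2d(sin α − sin β) = 128.916723; p = √p² = 11.354150; φ = atan2(cos β − cos α, d + sin α − sin β) = 0.017797 rad; t = (φ − α) mod 2π = 3.316182 rad, q = (β − φ) mod 2π = 3.790799 rad → L = 1.62·(3.316182 + 11.354150 + 3.790799) = 1.62·18.461131 = 29.907032 m
RSR: p² = 2 + d² − 2cos(α−β) + 2d(sin β − sin α) = 96.135364; p = √p² = 9.804864; φ = atan2(cos α − cos β, d − sin α + sin β) = -0.020609 rad; t = (α − φ) mod 2π = 3.005409 rad, q = (φ − β) mod 2π = 2.453981 rad → L = 1.62·(3.005409 + 9.804864 + 2.453981) = 1.62·15.264254 = 24.728092 m
LSR: p² = d² − 2 + 2cos(α−β) + 2d(sin α + sin β) = 101.459929; p = √p² = 10.072732; φ = atan2(−cos α − cos β, d + sin α + sin β) − atan2(−2, p) = 0.369566 rad; t = (φ − α) mod 2π = 3.667952 rad, q = (φ − β) mod 2π = 2.844156 rad → L = 1.62·(3.667952 + 10.072732 + 2.844156) = 1.62·16.584840 = 26.867441 m
RSL: p² = d² − 2 + 2cos(α−β) − 2d(sin α + sin β) = 121.027689; p = √p² = 11.001259; φ = atan2(cos α + cos β, d − sin α − sin β) − atan2(2, p) = -0.339107 rad; t = (α − φ) mod 2π = 3.323907 rad, q = (β − φ) mod 2π = 4.147702 rad → L = 1.62·(3.323907 + 11.001259 + 4.147702) = 1.62·18.472868 = 29.926046 m
RLR: c = (6 − d² + 2cos(α−β) + 2d(sin α − sin β))/8 = -11.016920, |c| > 1 → infeasible
LRL: c = (6 − d² + 2cos(α−β) − 2d(sin α − sin β))/8 = -15.114590, |c| > 1 → infeasible
Shortest: RSR with L = 24.728092 m ≈ 24.7281 m
Convert RSR to answer units (arcs ×180/π): t = 3.005409·180/π = 172.1972°, p = ρ·p = 1.62·9.804864 = 15.8839 m, q = 2.453981·180/π = 140.6028°, L = 24.7281 m.

RSR: t = 172.1972°, p = 15.8839 m, q = 140.6028°, L = 24.7281 m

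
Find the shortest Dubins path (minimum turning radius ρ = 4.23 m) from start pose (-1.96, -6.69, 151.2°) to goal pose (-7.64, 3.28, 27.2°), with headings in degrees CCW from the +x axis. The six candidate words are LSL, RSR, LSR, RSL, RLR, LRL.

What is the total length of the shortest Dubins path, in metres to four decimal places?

Let ψ = atan2(Δy, Δx) = atan2(9.97, -5.68) = 119.6706° be the start→goal bearing.
Normalize: d = |goal − start| / ρ = 11.474463/4.23 = 2.712639, α = (θ_start − ψ) mod 360° = 31.5294° = 0.550293 rad, β = (θ_goal − ψ) mod 360° = 267.5294° = 4.669270 rad.
Common terms: sin α = 0.522937, cos α = 0.852372, sin β = -0.999071, cos β = -0.043106, cos(α−β) = -0.559193, d² = 7.358410. Work in radians in the unit-radius frame; every candidate has L = ρ·(t + p + q).
LSL: p² = 2 + d² − 2cos(α−β) + 2d(sin α − sin β) = 18.734108; p = √p² = 4.328292; φ = atan2(cos β − cos α, d + sin α − sin β) = -0.208394 rad; t = (φ − α) mod 2π = 5.524498 rad, q = (β − φ) mod 2π = 4.877664 rad → L = 4.23·(5.524498 + 4.328292 + 4.877664) = 4.23·14.730454 = 62.309820 m
RSR: p² = 2 + d² − 2cos(α−β) + 2d(sin β − sin α) = 2.219484; p = √p² = 1.489793; φ = atan2(cos α − cos β, d − sin α + sin β) = 0.644846 rad; t = (α − φ) mod 2π = 6.188632 rad, q = (φ − β) mod 2π = 2.258761 rad → L = 4.23·(6.188632 + 1.489793 + 2.258761) = 4.23·9.937187 = 42.034301 m
LSR: p² = d² − 2 + 2cos(α−β) + 2d(sin α + sin β) = 1.656866; p = √p² = 1.287193; φ = atan2(−cos α − cos β, d + sin α + sin β) − atan2(−2, p) = 0.651749 rad; t = (φ − α) mod 2π = 0.101456 rad, q = (φ − β) mod 2π = 2.265665 rad → L = 4.23·(0.101456 + 1.287193 + 2.265665) = 4.23·3.654314 = 15.457749 m
RSL: p² = d² − 2 + 2cos(α−β) − 2d(sin α + sin β) = 6.823183; p = √p² = 2.612122; φ = atan2(cos α + cos β, d − sin α − sin β) − atan2(2, p) = -0.404910 rad; t = (α − φ) mod 2π = 0.955203 rad, q = (β − φ) mod 2π = 5.074180 rad → L = 4.23·(0.955203 + 2.612122 + 5.074180) = 4.23·8.641505 = 36.553567 m
RLR: c = (6 − d² + 2cos(α−β) + 2d(sin α − sin β))/8 = 0.722564; p = 2π − arccos c = 5.519894 rad; φ = atan2(cos α − cos β, d − sin α + sin β) = 0.644846 rad; t = (α − φ + p/2) mod 2π = 2.665394 rad, q = (α − β − t + p) mod 2π = 5.018708 rad → L = 4.23·(2.665394 + 5.519894 + 5.018708) = 4.23·13.203996 = 55.852902 m
LRL: c = (6 − d² + 2cos(α−β) − 2d(sin α − sin β))/8 = -1.341763, |c| > 1 → infeasible
Shortest: LSR with L = 15.457749 m ≈ 15.4577 m

15.4577 m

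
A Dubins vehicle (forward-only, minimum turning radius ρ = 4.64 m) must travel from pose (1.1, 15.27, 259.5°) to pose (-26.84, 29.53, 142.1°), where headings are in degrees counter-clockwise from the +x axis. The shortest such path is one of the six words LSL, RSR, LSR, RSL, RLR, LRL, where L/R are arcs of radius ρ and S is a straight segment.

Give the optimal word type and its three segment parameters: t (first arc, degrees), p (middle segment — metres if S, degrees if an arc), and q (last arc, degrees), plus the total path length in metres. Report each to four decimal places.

RSL: t = 119.2660°, p = 26.3991 m, q = 1.8660°, L = 36.2087 m

Let ψ = atan2(Δy, Δx) = atan2(14.26, -27.94) = 152.9612° be the start→goal bearing.
Normalize: d = |goal − start| / ρ = 31.368634/4.64 = 6.760481, α = (θ_start − ψ) mod 360° = 106.5388° = 1.859453 rad, β = (θ_goal − ψ) mod 360° = 349.1388° = 6.093622 rad.
Common terms: sin α = 0.958627, cos α = -0.284665, sin β = -0.188430, cos β = 0.982087, cos(α−β) = -0.460200, d² = 45.704110. Work in radians in the unit-radius frame; every candidate has L = ρ·(t + p + q).
LSL: p² = 2 + d² − 2cos(α−β) + 2d(sin α − sin β) = 64.133824; p = √p² = 8.008360; φ = atan2(cos β − cos α, d + sin α − sin β) = 0.158846 rad; t = (φ − α) mod 2π = 4.582578 rad, q = (β − φ) mod 2π = 5.934776 rad → L = 4.64·(4.582578 + 8.008360 + 5.934776) = 4.64·18.525714 = 85.959312 m
RSR: p² = 2 + d² − 2cos(α−β) + 2d(sin β − sin α) = 33.115195; p = √p² = 5.754580; φ = atan2(cos α − cos β, d − sin α + sin β) = -0.221947 rad; t = (α − φ) mod 2π = 2.081400 rad, q = (φ − β) mod 2π = 6.250801 rad → L = 4.64·(2.081400 + 5.754580 + 6.250801) = 4.64·14.086782 = 65.362669 m
LSR: p² = d² − 2 + 2cos(α−β) + 2d(sin α + sin β) = 53.197517; p = √p² = 7.293663; φ = atan2(−cos α − cos β, d + sin α + sin β) − atan2(−2, p) = 0.175285 rad; t = (φ − α) mod 2π = 4.599017 rad, q = (φ − β) mod 2π = 0.364848 rad → L = 4.64·(4.599017 + 7.293663 + 0.364848) = 4.64·12.257528 = 56.874929 m
RSL: p² = d² − 2 + 2cos(α−β) − 2d(sin α + sin β) = 32.369904; p = √p² = 5.689455; φ = atan2(cos α + cos β, d − sin α − sin β) − atan2(2, p) = -0.222131 rad; t = (α − φ) mod 2π = 2.081585 rad, q = (β − φ) mod 2π = 0.032568 rad → L = 4.64·(2.081585 + 5.689455 + 0.032568) = 4.64·7.803608 = 36.208742 m
RLR: c = (6 − d² + 2cos(α−β) + 2d(sin α − sin β))/8 = -3.139399, |c| > 1 → infeasible
LRL: c = (6 − d² + 2cos(α−β) − 2d(sin α − sin β))/8 = -7.016728, |c| > 1 → infeasible
Shortest: RSL with L = 36.208742 m ≈ 36.2087 m
Convert RSL to answer units (arcs ×180/π): t = 2.081585·180/π = 119.2660°, p = ρ·p = 4.64·5.689455 = 26.3991 m, q = 0.032568·180/π = 1.8660°, L = 36.2087 m.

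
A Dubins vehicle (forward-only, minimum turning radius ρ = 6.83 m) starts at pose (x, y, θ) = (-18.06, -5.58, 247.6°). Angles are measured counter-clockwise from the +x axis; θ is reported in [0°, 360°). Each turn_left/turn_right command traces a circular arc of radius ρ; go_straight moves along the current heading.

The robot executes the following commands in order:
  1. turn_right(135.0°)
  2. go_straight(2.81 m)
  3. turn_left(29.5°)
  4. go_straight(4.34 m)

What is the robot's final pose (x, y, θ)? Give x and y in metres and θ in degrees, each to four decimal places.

(-37.2946, 2.4229, 142.1000°)

set_pose: (x, y, θ) = (-18.0600, -5.5800, 247.6000°), ρ = 6.83
turn_right(135.0°): centre at ρ to the right, rotate −135.0° → (-30.6802, -5.6020, 112.6000°)
go_straight(2.81): x += 2.81·cos θ, y += 2.81·sin θ → (-31.7600, -3.0078, 112.6000°)
turn_left(29.5°): centre at ρ to the left, rotate +29.5° → (-33.8700, -0.2431, 142.1000°)
go_straight(4.34): x += 4.34·cos θ, y += 4.34·sin θ → (-37.2946, 2.4229, 142.1000°)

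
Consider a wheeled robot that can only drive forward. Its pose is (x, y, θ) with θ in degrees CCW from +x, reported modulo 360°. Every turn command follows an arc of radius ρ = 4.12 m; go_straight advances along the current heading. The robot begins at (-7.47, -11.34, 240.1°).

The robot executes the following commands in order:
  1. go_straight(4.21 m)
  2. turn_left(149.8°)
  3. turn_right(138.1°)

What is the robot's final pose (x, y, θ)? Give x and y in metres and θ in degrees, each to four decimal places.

(2.0244, -25.4735, 251.8000°)

set_pose: (x, y, θ) = (-7.4700, -11.3400, 240.1000°), ρ = 4.12
go_straight(4.21): x += 4.21·cos θ, y += 4.21·sin θ → (-9.5686, -14.9896, 240.1000°)
turn_left(149.8°): centre at ρ to the left, rotate +149.8° → (-3.9432, -20.6150, 389.9000° ≡ 29.9000°)
turn_right(138.1°): centre at ρ to the right, rotate −138.1° → (2.0244, -25.4735, -108.2000° ≡ 251.8000°)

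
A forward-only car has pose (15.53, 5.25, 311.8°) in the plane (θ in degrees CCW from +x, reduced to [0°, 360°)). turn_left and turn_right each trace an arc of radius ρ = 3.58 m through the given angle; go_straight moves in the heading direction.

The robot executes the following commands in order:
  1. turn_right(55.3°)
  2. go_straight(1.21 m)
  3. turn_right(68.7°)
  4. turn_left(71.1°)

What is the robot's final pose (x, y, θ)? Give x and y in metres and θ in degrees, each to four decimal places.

set_pose: (x, y, θ) = (15.5300, 5.2500, 311.8000°), ρ = 3.58
turn_right(55.3°): centre at ρ to the right, rotate −55.3° → (16.3423, 2.0281, 256.5000°)
go_straight(1.21): x += 1.21·cos θ, y += 1.21·sin θ → (16.0598, 0.8515, 256.5000°)
turn_right(68.7°): centre at ρ to the right, rotate −68.7° → (13.0646, -1.8596, 187.8000°)
turn_left(71.1°): centre at ρ to the left, rotate +71.1° → (10.0374, -4.7173, 258.9000°)

(10.0374, -4.7173, 258.9000°)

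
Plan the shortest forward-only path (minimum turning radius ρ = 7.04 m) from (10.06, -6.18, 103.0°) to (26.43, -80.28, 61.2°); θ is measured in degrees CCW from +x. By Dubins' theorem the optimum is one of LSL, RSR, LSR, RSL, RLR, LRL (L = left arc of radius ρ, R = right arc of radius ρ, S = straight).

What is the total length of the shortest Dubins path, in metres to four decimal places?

Let ψ = atan2(Δy, Δx) = atan2(-74.10, 16.37) = -77.5424° be the start→goal bearing.
Normalize: d = |goal − start| / ρ = 75.886671/7.04 = 10.779357, α = (θ_start − ψ) mod 360° = 180.5424° = 3.151060 rad, β = (θ_goal − ψ) mod 360° = 138.7424° = 2.421512 rad.
Common terms: sin α = -0.009467, cos α = -0.999955, sin β = 0.659445, cos β = -0.751753, cos(α−β) = 0.745476, d² = 116.194532. Work in radians in the unit-radius frame; every candidate has L = ρ·(t + p + q).
LSL: p² = 2 + d² − 2cos(α−β) + 2d(sin α − sin β) = 102.282693; p = √p² = 10.113491; φ = atan2(cos β − cos α, d + sin α − sin β) = 0.024544 rad; t = (φ − α) mod 2π = 3.156669 rad, q = (β − φ) mod 2π = 2.396968 rad → L = 7.04·(3.156669 + 10.113491 + 2.396968) = 7.04·15.667128 = 110.296583 m
RSR: p² = 2 + d² − 2cos(α−β) + 2d(sin β − sin α) = 131.124467; p = √p² = 11.450959; φ = atan2(cos α − cos β, d − sin α + sin β) = -0.021677 rad; t = (α − φ) mod 2π = 3.172737 rad, q = (φ − β) mod 2π = 3.839996 rad → L = 7.04·(3.172737 + 11.450959 + 3.839996) = 7.04·18.463692 = 129.984393 m
LSR: p² = d² − 2 + 2cos(α−β) + 2d(sin α + sin β) = 129.698169; p = √p² = 11.388510; φ = atan2(−cos α − cos β, d + sin α + sin β) − atan2(−2, p) = 0.325924 rad; t = (φ − α) mod 2π = 3.458049 rad, q = (φ − β) mod 2π = 4.187597 rad → L = 7.04·(3.458049 + 11.388510 + 4.187597) = 7.04·19.034156 = 134.000458 m
RSL: p² = d² − 2 + 2cos(α−β) − 2d(sin α + sin β) = 101.672798; p = √p² = 10.083293; φ = atan2(cos α + cos β, d − sin α − sin β) − atan2(2, p) = -0.367046 rad; t = (α − φ) mod 2π = 3.518106 rad, q = (β − φ) mod 2π = 2.788559 rad → L = 7.04·(3.518106 + 10.083293 + 2.788559) = 7.04·16.389958 = 115.385304 m
RLR: c = (6 − d² + 2cos(α−β) + 2d(sin α − sin β))/8 = -15.390558, |c| > 1 → infeasible
LRL: c = (6 − d² + 2cos(α−β) − 2d(sin α − sin β))/8 = -11.785337, |c| > 1 → infeasible
Shortest: LSL with L = 110.296583 m ≈ 110.2966 m

110.2966 m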